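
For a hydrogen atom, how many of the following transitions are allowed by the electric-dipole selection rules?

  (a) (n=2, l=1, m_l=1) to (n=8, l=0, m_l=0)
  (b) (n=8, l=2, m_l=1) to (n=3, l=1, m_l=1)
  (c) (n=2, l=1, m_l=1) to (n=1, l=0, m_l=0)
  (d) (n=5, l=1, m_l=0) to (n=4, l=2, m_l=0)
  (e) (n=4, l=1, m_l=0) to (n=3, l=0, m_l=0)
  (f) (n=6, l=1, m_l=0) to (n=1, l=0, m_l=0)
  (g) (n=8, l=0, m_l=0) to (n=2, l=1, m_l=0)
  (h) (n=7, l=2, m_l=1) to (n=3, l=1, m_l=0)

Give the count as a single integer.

(a) allowed
(b) allowed
(c) allowed
(d) allowed
(e) allowed
(f) allowed
(g) allowed
(h) allowed
Total allowed: 8 of 8.

8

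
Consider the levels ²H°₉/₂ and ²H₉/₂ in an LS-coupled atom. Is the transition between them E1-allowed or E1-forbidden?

Parity must change: odd → even — passes.
ΔS = 0: S: 1/2 → 1/2 — passes.
ΔL = 0, ±1 (not L=0↔0): L: 5 → 5, ΔL = +0 — passes.
ΔJ = 0, ±1 (not J=0↔0): J: 9/2 → 9/2, ΔJ = +0 — passes.
All four E1 rules are satisfied.

allowed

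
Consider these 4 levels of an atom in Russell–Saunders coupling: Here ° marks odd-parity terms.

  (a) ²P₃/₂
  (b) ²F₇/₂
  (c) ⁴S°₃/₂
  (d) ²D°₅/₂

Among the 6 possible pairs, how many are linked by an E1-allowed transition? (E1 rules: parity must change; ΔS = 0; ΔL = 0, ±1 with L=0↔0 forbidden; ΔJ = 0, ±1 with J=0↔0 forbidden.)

2

(a)–(b): forbidden (parity, ΔL, ΔJ).
(a)–(c): forbidden (ΔS).
(a)–(d): allowed.
(b)–(c): forbidden (ΔS, ΔL, ΔJ).
(b)–(d): allowed.
(c)–(d): forbidden (parity, ΔS, ΔL).
Allowed pairs: 2 of 6.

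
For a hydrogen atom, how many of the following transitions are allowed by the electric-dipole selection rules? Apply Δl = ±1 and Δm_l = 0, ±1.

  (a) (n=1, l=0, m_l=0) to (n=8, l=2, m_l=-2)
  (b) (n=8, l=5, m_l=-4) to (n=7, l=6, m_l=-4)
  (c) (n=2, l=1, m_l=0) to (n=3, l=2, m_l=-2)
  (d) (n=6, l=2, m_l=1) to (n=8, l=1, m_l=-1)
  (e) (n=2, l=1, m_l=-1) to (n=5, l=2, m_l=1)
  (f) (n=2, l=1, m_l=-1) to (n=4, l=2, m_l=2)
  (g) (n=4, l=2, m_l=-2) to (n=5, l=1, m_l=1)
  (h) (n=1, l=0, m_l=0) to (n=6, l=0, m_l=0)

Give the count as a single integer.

1

(a) forbidden — Δl = +2 (E1 requires Δl = ±1); Δm_l = -2 (E1 requires Δm_l = 0, ±1)
(b) allowed
(c) forbidden — Δm_l = -2 (E1 requires Δm_l = 0, ±1)
(d) forbidden — Δm_l = -2 (E1 requires Δm_l = 0, ±1)
(e) forbidden — Δm_l = +2 (E1 requires Δm_l = 0, ±1)
(f) forbidden — Δm_l = +3 (E1 requires Δm_l = 0, ±1)
(g) forbidden — Δm_l = +3 (E1 requires Δm_l = 0, ±1)
(h) forbidden — Δl = +0 (E1 requires Δl = ±1)
Total allowed: 1 of 8.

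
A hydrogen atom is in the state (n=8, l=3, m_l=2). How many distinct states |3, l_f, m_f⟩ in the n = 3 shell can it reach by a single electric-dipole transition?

2

E1 requires Δl = ±1, so l_f ∈ {2, 4}; with 0 ≤ l_f ≤ n_f−1 = 2, the allowed l_f values are {2}.
For l_f = 2: m_f ∈ {m_i−1, m_i, m_i+1} ∩ [−2, 2] = {1, 2} → 2 states.
Total: 2.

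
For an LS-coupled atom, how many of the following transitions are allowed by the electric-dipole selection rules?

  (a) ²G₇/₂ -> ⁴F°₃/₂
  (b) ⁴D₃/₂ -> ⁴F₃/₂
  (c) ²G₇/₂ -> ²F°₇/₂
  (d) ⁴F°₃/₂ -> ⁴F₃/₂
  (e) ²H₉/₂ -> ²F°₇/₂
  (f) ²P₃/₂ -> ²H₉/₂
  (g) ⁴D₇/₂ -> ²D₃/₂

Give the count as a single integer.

2

(a) forbidden (ΔS, ΔJ fail)
(b) forbidden (parity fails)
(c) allowed
(d) allowed
(e) forbidden (ΔL fails)
(f) forbidden (parity, ΔL, ΔJ fail)
(g) forbidden (parity, ΔS, ΔJ fail)
Total allowed: 2 of 7.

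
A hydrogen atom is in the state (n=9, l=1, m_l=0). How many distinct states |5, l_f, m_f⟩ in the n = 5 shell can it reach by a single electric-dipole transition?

4

E1 requires Δl = ±1, so l_f ∈ {0, 2}; with 0 ≤ l_f ≤ n_f−1 = 4, the allowed l_f values are {0, 2}.
For l_f = 0: m_f ∈ {m_i−1, m_i, m_i+1} ∩ [−0, 0] = {0} → 1 state.
For l_f = 2: m_f ∈ {m_i−1, m_i, m_i+1} ∩ [−2, 2] = {-1, 0, 1} → 3 states.
Total: 4.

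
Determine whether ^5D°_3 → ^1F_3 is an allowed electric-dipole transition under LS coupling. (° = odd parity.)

Initial level: S=2, L=2, J=3, parity odd. Final level: S=0, L=3, J=3, parity even.
ΔJ = 0, ±1 (not J=0↔0): J: 3 → 3, ΔJ = +0 — ok.
Parity must change: odd → even — ok.
ΔS = 0: S: 2 → 0 — fails.
ΔL = 0, ±1 (not L=0↔0): L: 2 → 3, ΔL = +1 — ok.
Rule(s) violated: ΔS.

forbidden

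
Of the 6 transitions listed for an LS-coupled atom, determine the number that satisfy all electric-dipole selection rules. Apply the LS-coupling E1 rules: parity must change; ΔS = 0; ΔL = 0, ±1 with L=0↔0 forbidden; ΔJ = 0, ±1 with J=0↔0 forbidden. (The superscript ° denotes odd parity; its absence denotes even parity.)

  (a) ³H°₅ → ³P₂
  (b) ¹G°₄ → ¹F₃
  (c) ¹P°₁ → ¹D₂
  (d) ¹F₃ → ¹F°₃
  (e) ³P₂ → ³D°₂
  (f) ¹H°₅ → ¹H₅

(a) forbidden (ΔL, ΔJ fail)
(b) allowed
(c) allowed
(d) allowed
(e) allowed
(f) allowed
Total allowed: 5 of 6.

5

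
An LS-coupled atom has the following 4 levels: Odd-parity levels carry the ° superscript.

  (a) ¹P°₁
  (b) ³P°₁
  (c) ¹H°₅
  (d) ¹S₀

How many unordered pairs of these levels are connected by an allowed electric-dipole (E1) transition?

(a)–(b): forbidden (parity, ΔS).
(a)–(c): forbidden (parity, ΔL, ΔJ).
(a)–(d): allowed.
(b)–(c): forbidden (parity, ΔS, ΔL, ΔJ).
(b)–(d): forbidden (ΔS).
(c)–(d): forbidden (ΔL, ΔJ).
Allowed pairs: 1 of 6.

1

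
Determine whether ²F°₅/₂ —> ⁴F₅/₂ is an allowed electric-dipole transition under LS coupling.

Initial level: S=1/2, L=3, J=5/2, parity odd. Final level: S=3/2, L=3, J=5/2, parity even.
ΔL = 0, ±1 (not L=0↔0): L: 3 → 3, ΔL = +0 — passes.
Parity must change: odd → even — passes.
ΔJ = 0, ±1 (not J=0↔0): J: 5/2 → 5/2, ΔJ = +0 — passes.
ΔS = 0: S: 1/2 → 3/2 — fails.
Rule(s) violated: ΔS.

forbidden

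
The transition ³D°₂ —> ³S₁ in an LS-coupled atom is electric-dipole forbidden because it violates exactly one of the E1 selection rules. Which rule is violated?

Initial level: S=1, L=2, J=2, parity odd. Final level: S=1, L=0, J=1, parity even.
Parity must change: odd → even — passes.
ΔS = 0: S: 1 → 1 — passes.
ΔL = 0, ±1 (not L=0↔0): L: 2 → 0, ΔL = -2 — fails.
ΔJ = 0, ±1 (not J=0↔0): J: 2 → 1, ΔJ = -1 — passes.

the ΔL = 0, ±1 rule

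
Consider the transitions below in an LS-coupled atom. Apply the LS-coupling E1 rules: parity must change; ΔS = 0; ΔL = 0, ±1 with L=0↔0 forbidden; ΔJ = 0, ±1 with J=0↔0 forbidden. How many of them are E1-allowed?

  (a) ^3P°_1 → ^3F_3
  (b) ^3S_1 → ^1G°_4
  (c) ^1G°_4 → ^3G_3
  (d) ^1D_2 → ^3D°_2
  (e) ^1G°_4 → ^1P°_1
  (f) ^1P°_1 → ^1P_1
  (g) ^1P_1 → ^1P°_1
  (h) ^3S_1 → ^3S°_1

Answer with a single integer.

(a) forbidden (ΔL, ΔJ fail)
(b) forbidden (ΔS, ΔL, ΔJ fail)
(c) forbidden (ΔS fails)
(d) forbidden (ΔS fails)
(e) forbidden (parity, ΔL, ΔJ fail)
(f) allowed
(g) allowed
(h) forbidden (ΔL fails)
Total allowed: 2 of 8.

2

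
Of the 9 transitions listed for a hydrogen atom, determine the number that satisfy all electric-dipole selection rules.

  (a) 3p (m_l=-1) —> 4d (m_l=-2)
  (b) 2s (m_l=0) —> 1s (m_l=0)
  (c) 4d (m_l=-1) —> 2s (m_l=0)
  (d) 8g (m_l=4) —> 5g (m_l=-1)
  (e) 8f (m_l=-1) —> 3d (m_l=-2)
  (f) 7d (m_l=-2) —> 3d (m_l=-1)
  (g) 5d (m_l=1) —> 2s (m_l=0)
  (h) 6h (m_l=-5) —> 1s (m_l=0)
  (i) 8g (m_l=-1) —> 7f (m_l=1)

2

(a) allowed
(b) forbidden — Δl = +0 (E1 requires Δl = ±1)
(c) forbidden — Δl = -2 (E1 requires Δl = ±1)
(d) forbidden — Δl = +0 (E1 requires Δl = ±1); Δm_l = -5 (E1 requires Δm_l = 0, ±1)
(e) allowed
(f) forbidden — Δl = +0 (E1 requires Δl = ±1)
(g) forbidden — Δl = -2 (E1 requires Δl = ±1)
(h) forbidden — Δl = -5 (E1 requires Δl = ±1); Δm_l = +5 (E1 requires Δm_l = 0, ±1)
(i) forbidden — Δm_l = +2 (E1 requires Δm_l = 0, ±1)
Total allowed: 2 of 9.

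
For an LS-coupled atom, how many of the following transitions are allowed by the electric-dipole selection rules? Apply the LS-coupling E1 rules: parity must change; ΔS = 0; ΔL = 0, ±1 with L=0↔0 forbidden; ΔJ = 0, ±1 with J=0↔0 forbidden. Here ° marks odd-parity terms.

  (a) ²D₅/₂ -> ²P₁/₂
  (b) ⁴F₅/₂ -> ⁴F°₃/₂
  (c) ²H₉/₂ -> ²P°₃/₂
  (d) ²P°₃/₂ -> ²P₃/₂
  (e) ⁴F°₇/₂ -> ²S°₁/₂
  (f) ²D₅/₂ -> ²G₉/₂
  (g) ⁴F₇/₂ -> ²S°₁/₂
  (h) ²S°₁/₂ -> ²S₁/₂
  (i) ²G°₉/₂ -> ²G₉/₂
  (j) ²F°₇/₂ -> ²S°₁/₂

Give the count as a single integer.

(a) forbidden (parity, ΔJ fail)
(b) allowed
(c) forbidden (ΔL, ΔJ fail)
(d) allowed
(e) forbidden (parity, ΔS, ΔL, ΔJ fail)
(f) forbidden (parity, ΔL, ΔJ fail)
(g) forbidden (ΔS, ΔL, ΔJ fail)
(h) forbidden (ΔL fails)
(i) allowed
(j) forbidden (parity, ΔL, ΔJ fail)
Total allowed: 3 of 10.

3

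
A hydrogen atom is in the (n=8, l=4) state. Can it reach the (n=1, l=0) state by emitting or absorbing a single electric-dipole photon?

forbidden

Initial l = 4, final l = 0, so Δl = -4. E1 requires Δl = ±1: ✗.
The transition is electric-dipole forbidden.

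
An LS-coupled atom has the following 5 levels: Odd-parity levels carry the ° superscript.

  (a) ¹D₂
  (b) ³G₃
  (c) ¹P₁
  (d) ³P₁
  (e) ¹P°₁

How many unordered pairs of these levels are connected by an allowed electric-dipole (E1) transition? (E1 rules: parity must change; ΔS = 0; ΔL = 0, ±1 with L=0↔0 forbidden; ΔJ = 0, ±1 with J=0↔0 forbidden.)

2

(a)–(b): forbidden (parity, ΔS, ΔL).
(a)–(c): forbidden (parity).
(a)–(d): forbidden (parity, ΔS).
(a)–(e): allowed.
(b)–(c): forbidden (parity, ΔS, ΔL, ΔJ).
(b)–(d): forbidden (parity, ΔL, ΔJ).
(b)–(e): forbidden (ΔS, ΔL, ΔJ).
(c)–(d): forbidden (parity, ΔS).
(c)–(e): allowed.
(d)–(e): forbidden (ΔS).
Allowed pairs: 2 of 10.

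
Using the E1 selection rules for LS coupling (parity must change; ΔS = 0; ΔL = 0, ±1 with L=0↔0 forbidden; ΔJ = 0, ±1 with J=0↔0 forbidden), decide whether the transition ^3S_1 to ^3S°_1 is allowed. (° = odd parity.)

Initial level: S=1, L=0, J=1, parity even. Final level: S=1, L=0, J=1, parity odd.
Parity must change: even → odd — satisfied.
ΔS = 0: S: 1 → 1 — satisfied.
ΔL = 0, ±1 (not L=0↔0): L: 0 → 0, ΔL = +0 — violated.
ΔJ = 0, ±1 (not J=0↔0): J: 1 → 1, ΔJ = +0 — satisfied.
Rule(s) violated: ΔL.

forbidden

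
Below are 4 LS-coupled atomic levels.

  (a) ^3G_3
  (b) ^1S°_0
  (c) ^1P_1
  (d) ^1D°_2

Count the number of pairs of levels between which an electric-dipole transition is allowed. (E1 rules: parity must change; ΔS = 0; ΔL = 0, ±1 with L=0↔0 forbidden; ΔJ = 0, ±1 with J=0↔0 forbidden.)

(a)–(b): forbidden (ΔS, ΔL, ΔJ).
(a)–(c): forbidden (parity, ΔS, ΔL, ΔJ).
(a)–(d): forbidden (ΔS, ΔL).
(b)–(c): allowed.
(b)–(d): forbidden (parity, ΔL, ΔJ).
(c)–(d): allowed.
Allowed pairs: 2 of 6.

2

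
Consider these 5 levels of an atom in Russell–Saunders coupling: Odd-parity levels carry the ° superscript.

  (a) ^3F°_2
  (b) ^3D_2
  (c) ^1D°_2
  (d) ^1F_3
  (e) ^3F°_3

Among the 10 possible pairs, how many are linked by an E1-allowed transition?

(a)–(b): allowed.
(a)–(c): forbidden (parity, ΔS).
(a)–(d): forbidden (ΔS).
(a)–(e): forbidden (parity).
(b)–(c): forbidden (ΔS).
(b)–(d): forbidden (parity, ΔS).
(b)–(e): allowed.
(c)–(d): allowed.
(c)–(e): forbidden (parity, ΔS).
(d)–(e): forbidden (ΔS).
Allowed pairs: 3 of 10.

3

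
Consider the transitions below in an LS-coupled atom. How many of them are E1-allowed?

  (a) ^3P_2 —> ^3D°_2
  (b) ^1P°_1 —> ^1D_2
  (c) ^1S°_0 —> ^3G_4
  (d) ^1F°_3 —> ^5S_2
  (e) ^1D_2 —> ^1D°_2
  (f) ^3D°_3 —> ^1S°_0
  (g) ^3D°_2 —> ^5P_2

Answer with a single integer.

3

(a) allowed
(b) allowed
(c) forbidden (ΔS, ΔL, ΔJ fail)
(d) forbidden (ΔS, ΔL fail)
(e) allowed
(f) forbidden (parity, ΔS, ΔL, ΔJ fail)
(g) forbidden (ΔS fails)
Total allowed: 3 of 7.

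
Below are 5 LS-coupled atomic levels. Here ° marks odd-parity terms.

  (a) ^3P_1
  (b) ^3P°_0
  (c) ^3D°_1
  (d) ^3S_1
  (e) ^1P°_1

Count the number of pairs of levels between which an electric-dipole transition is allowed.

3

(a)–(b): allowed.
(a)–(c): allowed.
(a)–(d): forbidden (parity).
(a)–(e): forbidden (ΔS).
(b)–(c): forbidden (parity).
(b)–(d): allowed.
(b)–(e): forbidden (parity, ΔS).
(c)–(d): forbidden (ΔL).
(c)–(e): forbidden (parity, ΔS).
(d)–(e): forbidden (ΔS).
Allowed pairs: 3 of 10.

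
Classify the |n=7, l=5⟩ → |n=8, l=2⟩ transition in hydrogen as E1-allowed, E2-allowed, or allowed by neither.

neither

Δl = 2 − 5 = -3; l_i + l_f = 7.
E1 (Δl = ±1): not satisfied.
E2 (Δl = 0,±2, l_i+l_f ≥ 2): not satisfied.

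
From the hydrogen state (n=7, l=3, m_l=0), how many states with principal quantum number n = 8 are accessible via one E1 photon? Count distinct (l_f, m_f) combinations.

E1 requires Δl = ±1, so l_f ∈ {2, 4}; with 0 ≤ l_f ≤ n_f−1 = 7, the allowed l_f values are {2, 4}.
For l_f = 2: m_f ∈ {m_i−1, m_i, m_i+1} ∩ [−2, 2] = {-1, 0, 1} → 3 states.
For l_f = 4: m_f ∈ {m_i−1, m_i, m_i+1} ∩ [−4, 4] = {-1, 0, 1} → 3 states.
Total: 6.

6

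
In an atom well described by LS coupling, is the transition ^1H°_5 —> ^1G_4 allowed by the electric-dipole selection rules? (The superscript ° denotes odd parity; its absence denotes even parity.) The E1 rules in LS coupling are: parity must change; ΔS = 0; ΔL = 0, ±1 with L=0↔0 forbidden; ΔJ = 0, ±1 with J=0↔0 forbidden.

allowed

Initial level: S=0, L=5, J=5, parity odd. Final level: S=0, L=4, J=4, parity even.
Parity must change: odd → even — satisfied.
ΔS = 0: S: 0 → 0 — satisfied.
ΔL = 0, ±1 (not L=0↔0): L: 5 → 4, ΔL = -1 — satisfied.
ΔJ = 0, ±1 (not J=0↔0): J: 5 → 4, ΔJ = -1 — satisfied.
All four E1 rules are satisfied.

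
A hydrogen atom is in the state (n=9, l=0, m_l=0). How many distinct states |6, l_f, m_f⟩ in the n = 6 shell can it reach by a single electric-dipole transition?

3

E1 requires Δl = ±1, so l_f ∈ {-1, 1}; with 0 ≤ l_f ≤ n_f−1 = 5, the allowed l_f values are {1}.
For l_f = 1: m_f ∈ {m_i−1, m_i, m_i+1} ∩ [−1, 1] = {-1, 0, 1} → 3 states.
Total: 3.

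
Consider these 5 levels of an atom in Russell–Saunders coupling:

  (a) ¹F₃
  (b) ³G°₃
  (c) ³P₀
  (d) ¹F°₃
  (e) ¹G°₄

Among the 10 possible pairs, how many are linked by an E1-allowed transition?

(a)–(b): forbidden (ΔS).
(a)–(c): forbidden (parity, ΔS, ΔL, ΔJ).
(a)–(d): allowed.
(a)–(e): allowed.
(b)–(c): forbidden (ΔL, ΔJ).
(b)–(d): forbidden (parity, ΔS).
(b)–(e): forbidden (parity, ΔS).
(c)–(d): forbidden (ΔS, ΔL, ΔJ).
(c)–(e): forbidden (ΔS, ΔL, ΔJ).
(d)–(e): forbidden (parity).
Allowed pairs: 2 of 10.

2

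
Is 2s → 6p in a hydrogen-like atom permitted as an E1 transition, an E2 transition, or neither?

E1

Δl = 1 − 0 = +1; l_i + l_f = 1.
E1 (Δl = ±1): satisfied.
E2 (Δl = 0,±2, l_i+l_f ≥ 2): not satisfied.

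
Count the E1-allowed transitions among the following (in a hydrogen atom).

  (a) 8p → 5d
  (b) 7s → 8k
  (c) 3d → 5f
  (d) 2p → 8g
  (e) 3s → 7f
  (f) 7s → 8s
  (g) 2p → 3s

3

(a) allowed
(b) forbidden — Δl = +7 (E1 requires Δl = ±1)
(c) allowed
(d) forbidden — Δl = +3 (E1 requires Δl = ±1)
(e) forbidden — Δl = +3 (E1 requires Δl = ±1)
(f) forbidden — Δl = +0 (E1 requires Δl = ±1)
(g) allowed
Total allowed: 3 of 7.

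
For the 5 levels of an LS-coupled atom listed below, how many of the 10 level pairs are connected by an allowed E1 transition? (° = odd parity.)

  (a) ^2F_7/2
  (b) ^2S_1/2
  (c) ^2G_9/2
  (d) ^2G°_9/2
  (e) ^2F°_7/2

(a)–(b): forbidden (parity, ΔL, ΔJ).
(a)–(c): forbidden (parity).
(a)–(d): allowed.
(a)–(e): allowed.
(b)–(c): forbidden (parity, ΔL, ΔJ).
(b)–(d): forbidden (ΔL, ΔJ).
(b)–(e): forbidden (ΔL, ΔJ).
(c)–(d): allowed.
(c)–(e): allowed.
(d)–(e): forbidden (parity).
Allowed pairs: 4 of 10.

4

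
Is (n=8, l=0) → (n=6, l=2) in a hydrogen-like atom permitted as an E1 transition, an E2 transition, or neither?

Δl = 2 − 0 = +2; l_i + l_f = 2.
E1 (Δl = ±1): not satisfied.
E2 (Δl = 0,±2, l_i+l_f ≥ 2): satisfied.

E2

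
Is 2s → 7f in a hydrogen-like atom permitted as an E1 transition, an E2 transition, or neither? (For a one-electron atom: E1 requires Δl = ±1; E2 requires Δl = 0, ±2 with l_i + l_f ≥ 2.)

Δl = 3 − 0 = +3; l_i + l_f = 3.
E1 (Δl = ±1): not satisfied.
E2 (Δl = 0,±2, l_i+l_f ≥ 2): not satisfied.

neither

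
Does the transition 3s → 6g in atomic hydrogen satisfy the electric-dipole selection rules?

forbidden

l: 0 → 4 (Δl = +4). Δl = ±1 ✗.
The transition is electric-dipole forbidden.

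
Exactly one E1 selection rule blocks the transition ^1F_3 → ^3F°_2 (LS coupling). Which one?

Reading off the term symbols: S 0→1, L 3→3, J 3→2, parity even→odd.
ΔS = 0: S: 0 → 1 — violated.
ΔJ = 0, ±1 (not J=0↔0): J: 3 → 2, ΔJ = -1 — satisfied.
Parity must change: even → odd — satisfied.
ΔL = 0, ±1 (not L=0↔0): L: 3 → 3, ΔL = +0 — satisfied.

the ΔS = 0 rule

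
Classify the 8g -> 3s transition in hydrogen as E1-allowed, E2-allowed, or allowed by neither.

Δl = 0 − 4 = -4; l_i + l_f = 4.
E1 (Δl = ±1): not satisfied.
E2 (Δl = 0,±2, l_i+l_f ≥ 2): not satisfied.

neither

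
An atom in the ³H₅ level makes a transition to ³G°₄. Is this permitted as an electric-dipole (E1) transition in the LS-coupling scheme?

Parity must change: even → odd — passes.
ΔS = 0: S: 1 → 1 — passes.
ΔL = 0, ±1 (not L=0↔0): L: 5 → 4, ΔL = -1 — passes.
ΔJ = 0, ±1 (not J=0↔0): J: 5 → 4, ΔJ = -1 — passes.
All four E1 rules are satisfied.

allowed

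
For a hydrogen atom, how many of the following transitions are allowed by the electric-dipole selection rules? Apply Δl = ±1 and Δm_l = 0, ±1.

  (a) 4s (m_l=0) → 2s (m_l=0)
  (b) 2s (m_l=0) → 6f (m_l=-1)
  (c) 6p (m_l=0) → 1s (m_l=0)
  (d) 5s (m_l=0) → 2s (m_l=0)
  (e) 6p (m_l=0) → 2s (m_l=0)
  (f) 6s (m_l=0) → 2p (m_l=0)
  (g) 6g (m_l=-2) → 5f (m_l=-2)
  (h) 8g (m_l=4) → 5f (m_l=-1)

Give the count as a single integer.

(a) forbidden — Δl = +0 (E1 requires Δl = ±1)
(b) forbidden — Δl = +3 (E1 requires Δl = ±1)
(c) allowed
(d) forbidden — Δl = +0 (E1 requires Δl = ±1)
(e) allowed
(f) allowed
(g) allowed
(h) forbidden — Δm_l = -5 (E1 requires Δm_l = 0, ±1)
Total allowed: 4 of 8.

4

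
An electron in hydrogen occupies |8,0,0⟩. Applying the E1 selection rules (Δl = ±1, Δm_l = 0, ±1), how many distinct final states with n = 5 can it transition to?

E1 requires Δl = ±1, so l_f ∈ {-1, 1}; with 0 ≤ l_f ≤ n_f−1 = 4, the allowed l_f values are {1}.
For l_f = 1: m_f ∈ {m_i−1, m_i, m_i+1} ∩ [−1, 1] = {-1, 0, 1} → 3 states.
Total: 3.

3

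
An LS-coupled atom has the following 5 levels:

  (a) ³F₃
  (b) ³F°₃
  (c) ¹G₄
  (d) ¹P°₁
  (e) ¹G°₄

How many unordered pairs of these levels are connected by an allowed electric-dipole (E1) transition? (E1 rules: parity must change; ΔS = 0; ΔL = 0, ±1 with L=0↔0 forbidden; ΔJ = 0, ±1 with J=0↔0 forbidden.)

2

(a)–(b): allowed.
(a)–(c): forbidden (parity, ΔS).
(a)–(d): forbidden (ΔS, ΔL, ΔJ).
(a)–(e): forbidden (ΔS).
(b)–(c): forbidden (ΔS).
(b)–(d): forbidden (parity, ΔS, ΔL, ΔJ).
(b)–(e): forbidden (parity, ΔS).
(c)–(d): forbidden (ΔL, ΔJ).
(c)–(e): allowed.
(d)–(e): forbidden (parity, ΔL, ΔJ).
Allowed pairs: 2 of 10.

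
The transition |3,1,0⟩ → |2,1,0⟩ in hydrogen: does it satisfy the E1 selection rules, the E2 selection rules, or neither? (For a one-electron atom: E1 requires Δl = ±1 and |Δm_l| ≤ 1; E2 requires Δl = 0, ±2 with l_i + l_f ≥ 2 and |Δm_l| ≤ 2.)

E2

Δl = 1 − 1 = +0; l_i + l_f = 2.
Δm_l = +0.
E1 (Δl = ±1, |Δm_l| ≤ 1): not satisfied.
E2 (Δl = 0,±2, l_i+l_f ≥ 2, |Δm_l| ≤ 2): satisfied.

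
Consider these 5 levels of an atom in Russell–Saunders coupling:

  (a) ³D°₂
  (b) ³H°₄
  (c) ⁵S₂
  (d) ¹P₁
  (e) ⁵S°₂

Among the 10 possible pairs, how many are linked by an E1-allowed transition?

(a)–(b): forbidden (parity, ΔL, ΔJ).
(a)–(c): forbidden (ΔS, ΔL).
(a)–(d): forbidden (ΔS).
(a)–(e): forbidden (parity, ΔS, ΔL).
(b)–(c): forbidden (ΔS, ΔL, ΔJ).
(b)–(d): forbidden (ΔS, ΔL, ΔJ).
(b)–(e): forbidden (parity, ΔS, ΔL, ΔJ).
(c)–(d): forbidden (parity, ΔS).
(c)–(e): forbidden (ΔL).
(d)–(e): forbidden (ΔS).
Allowed pairs: 0 of 10.

0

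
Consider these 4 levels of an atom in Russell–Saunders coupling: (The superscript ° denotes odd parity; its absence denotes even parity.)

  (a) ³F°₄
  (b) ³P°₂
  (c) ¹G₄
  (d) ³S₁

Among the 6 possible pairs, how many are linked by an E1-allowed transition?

1

(a)–(b): forbidden (parity, ΔL, ΔJ).
(a)–(c): forbidden (ΔS).
(a)–(d): forbidden (ΔL, ΔJ).
(b)–(c): forbidden (ΔS, ΔL, ΔJ).
(b)–(d): allowed.
(c)–(d): forbidden (parity, ΔS, ΔL, ΔJ).
Allowed pairs: 1 of 6.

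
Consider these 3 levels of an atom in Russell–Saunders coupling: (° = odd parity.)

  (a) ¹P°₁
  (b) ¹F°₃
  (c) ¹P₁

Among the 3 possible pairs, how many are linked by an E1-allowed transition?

1

(a)–(b): forbidden (parity, ΔL, ΔJ).
(a)–(c): allowed.
(b)–(c): forbidden (ΔL, ΔJ).
Allowed pairs: 1 of 3.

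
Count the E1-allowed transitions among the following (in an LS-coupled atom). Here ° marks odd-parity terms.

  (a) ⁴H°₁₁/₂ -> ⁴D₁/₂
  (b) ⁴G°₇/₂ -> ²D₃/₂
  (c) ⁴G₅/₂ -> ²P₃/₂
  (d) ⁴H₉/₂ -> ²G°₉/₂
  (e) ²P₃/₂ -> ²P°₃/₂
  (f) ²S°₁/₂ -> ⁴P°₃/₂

1

(a) forbidden (ΔL, ΔJ fail)
(b) forbidden (ΔS, ΔL, ΔJ fail)
(c) forbidden (parity, ΔS, ΔL fail)
(d) forbidden (ΔS fails)
(e) allowed
(f) forbidden (parity, ΔS fail)
Total allowed: 1 of 6.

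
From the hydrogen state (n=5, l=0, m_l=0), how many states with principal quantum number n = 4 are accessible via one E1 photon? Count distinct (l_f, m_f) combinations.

3

E1 requires Δl = ±1, so l_f ∈ {-1, 1}; with 0 ≤ l_f ≤ n_f−1 = 3, the allowed l_f values are {1}.
For l_f = 1: m_f ∈ {m_i−1, m_i, m_i+1} ∩ [−1, 1] = {-1, 0, 1} → 3 states.
Total: 3.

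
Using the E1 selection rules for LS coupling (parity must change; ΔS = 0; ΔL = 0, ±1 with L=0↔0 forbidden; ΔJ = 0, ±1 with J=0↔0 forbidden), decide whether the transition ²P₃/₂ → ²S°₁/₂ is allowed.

allowed

Reading off the term symbols: S 1/2→1/2, L 1→0, J 3/2→1/2, parity even→odd.
ΔJ = 0, ±1 (not J=0↔0): J: 3/2 → 1/2, ΔJ = -1 — satisfied.
ΔL = 0, ±1 (not L=0↔0): L: 1 → 0, ΔL = -1 — satisfied.
Parity must change: even → odd — satisfied.
ΔS = 0: S: 1/2 → 1/2 — satisfied.
All four E1 rules are satisfied.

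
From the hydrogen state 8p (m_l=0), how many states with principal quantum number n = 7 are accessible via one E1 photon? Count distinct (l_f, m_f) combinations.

E1 requires Δl = ±1, so l_f ∈ {0, 2}; with 0 ≤ l_f ≤ n_f−1 = 6, the allowed l_f values are {0, 2}.
For l_f = 0: m_f ∈ {m_i−1, m_i, m_i+1} ∩ [−0, 0] = {0} → 1 state.
For l_f = 2: m_f ∈ {m_i−1, m_i, m_i+1} ∩ [−2, 2] = {-1, 0, 1} → 3 states.
Total: 4.

4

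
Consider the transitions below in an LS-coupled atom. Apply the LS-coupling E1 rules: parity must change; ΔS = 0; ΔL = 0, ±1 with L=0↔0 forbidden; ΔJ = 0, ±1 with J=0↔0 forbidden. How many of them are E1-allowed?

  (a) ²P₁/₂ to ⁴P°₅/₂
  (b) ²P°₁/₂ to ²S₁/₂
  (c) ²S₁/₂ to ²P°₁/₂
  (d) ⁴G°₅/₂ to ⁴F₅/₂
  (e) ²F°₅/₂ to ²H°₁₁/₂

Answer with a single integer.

3

(a) forbidden (ΔS, ΔJ fail)
(b) allowed
(c) allowed
(d) allowed
(e) forbidden (parity, ΔL, ΔJ fail)
Total allowed: 3 of 5.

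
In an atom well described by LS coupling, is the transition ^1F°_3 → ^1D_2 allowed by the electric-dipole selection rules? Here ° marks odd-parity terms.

ΔL = 0, ±1 (not L=0↔0): L: 3 → 2, ΔL = -1 — ok.
ΔJ = 0, ±1 (not J=0↔0): J: 3 → 2, ΔJ = -1 — ok.
ΔS = 0: S: 0 → 0 — ok.
Parity must change: odd → even — ok.
All four E1 rules are satisfied.

allowed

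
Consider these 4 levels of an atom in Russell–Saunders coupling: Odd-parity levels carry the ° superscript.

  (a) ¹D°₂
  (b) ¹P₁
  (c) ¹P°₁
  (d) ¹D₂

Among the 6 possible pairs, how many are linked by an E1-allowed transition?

4

(a)–(b): allowed.
(a)–(c): forbidden (parity).
(a)–(d): allowed.
(b)–(c): allowed.
(b)–(d): forbidden (parity).
(c)–(d): allowed.
Allowed pairs: 4 of 6.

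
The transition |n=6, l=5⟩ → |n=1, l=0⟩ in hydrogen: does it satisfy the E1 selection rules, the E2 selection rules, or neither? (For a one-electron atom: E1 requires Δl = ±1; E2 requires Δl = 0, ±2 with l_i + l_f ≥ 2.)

Δl = 0 − 5 = -5; l_i + l_f = 5.
E1 (Δl = ±1): not satisfied.
E2 (Δl = 0,±2, l_i+l_f ≥ 2): not satisfied.

neither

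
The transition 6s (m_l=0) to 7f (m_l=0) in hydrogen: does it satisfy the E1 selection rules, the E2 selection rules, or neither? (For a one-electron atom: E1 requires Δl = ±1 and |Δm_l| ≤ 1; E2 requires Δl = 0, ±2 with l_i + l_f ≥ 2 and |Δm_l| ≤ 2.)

neither

Δl = 3 − 0 = +3; l_i + l_f = 3.
Δm_l = +0.
E1 (Δl = ±1, |Δm_l| ≤ 1): not satisfied.
E2 (Δl = 0,±2, l_i+l_f ≥ 2, |Δm_l| ≤ 2): not satisfied.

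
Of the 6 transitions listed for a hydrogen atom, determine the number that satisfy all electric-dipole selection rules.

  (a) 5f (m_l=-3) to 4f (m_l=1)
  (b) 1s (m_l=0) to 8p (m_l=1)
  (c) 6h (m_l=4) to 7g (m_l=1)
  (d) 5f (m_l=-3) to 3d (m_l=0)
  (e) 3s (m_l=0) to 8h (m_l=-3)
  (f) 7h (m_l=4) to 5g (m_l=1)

(a) forbidden — Δl = +0 (E1 requires Δl = ±1); Δm_l = +4 (E1 requires Δm_l = 0, ±1)
(b) allowed
(c) forbidden — Δm_l = -3 (E1 requires Δm_l = 0, ±1)
(d) forbidden — Δm_l = +3 (E1 requires Δm_l = 0, ±1)
(e) forbidden — Δl = +5 (E1 requires Δl = ±1); Δm_l = -3 (E1 requires Δm_l = 0, ±1)
(f) forbidden — Δm_l = -3 (E1 requires Δm_l = 0, ±1)
Total allowed: 1 of 6.

1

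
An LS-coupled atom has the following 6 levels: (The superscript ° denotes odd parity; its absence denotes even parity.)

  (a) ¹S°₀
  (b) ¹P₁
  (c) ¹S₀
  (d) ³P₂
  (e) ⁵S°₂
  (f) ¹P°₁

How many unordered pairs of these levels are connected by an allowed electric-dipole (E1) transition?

3

(a)–(b): allowed.
(a)–(c): forbidden (ΔL, ΔJ).
(a)–(d): forbidden (ΔS, ΔJ).
(a)–(e): forbidden (parity, ΔS, ΔL, ΔJ).
(a)–(f): forbidden (parity).
(b)–(c): forbidden (parity).
(b)–(d): forbidden (parity, ΔS).
(b)–(e): forbidden (ΔS).
(b)–(f): allowed.
(c)–(d): forbidden (parity, ΔS, ΔJ).
(c)–(e): forbidden (ΔS, ΔL, ΔJ).
(c)–(f): allowed.
(d)–(e): forbidden (ΔS).
(d)–(f): forbidden (ΔS).
(e)–(f): forbidden (parity, ΔS).
Allowed pairs: 3 of 15.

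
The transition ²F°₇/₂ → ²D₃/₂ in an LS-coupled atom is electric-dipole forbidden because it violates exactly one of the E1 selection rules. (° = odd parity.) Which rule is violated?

Initial level: S=1/2, L=3, J=7/2, parity odd. Final level: S=1/2, L=2, J=3/2, parity even.
ΔJ = 0, ±1 (not J=0↔0): J: 7/2 → 3/2, ΔJ = -2 — fails.
Parity must change: odd → even — passes.
ΔS = 0: S: 1/2 → 1/2 — passes.
ΔL = 0, ±1 (not L=0↔0): L: 3 → 2, ΔL = -1 — passes.

the ΔJ = 0, ±1 rule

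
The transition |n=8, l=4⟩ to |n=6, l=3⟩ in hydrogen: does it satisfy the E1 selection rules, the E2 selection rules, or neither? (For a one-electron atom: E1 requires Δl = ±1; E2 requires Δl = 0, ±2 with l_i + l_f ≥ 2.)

E1

Δl = 3 − 4 = -1; l_i + l_f = 7.
E1 (Δl = ±1): satisfied.
E2 (Δl = 0,±2, l_i+l_f ≥ 2): not satisfied.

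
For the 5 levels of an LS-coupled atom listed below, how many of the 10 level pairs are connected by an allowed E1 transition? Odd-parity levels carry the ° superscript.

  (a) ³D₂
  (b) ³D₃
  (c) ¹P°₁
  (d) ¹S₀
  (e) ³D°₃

3

(a)–(b): forbidden (parity).
(a)–(c): forbidden (ΔS).
(a)–(d): forbidden (parity, ΔS, ΔL, ΔJ).
(a)–(e): allowed.
(b)–(c): forbidden (ΔS, ΔJ).
(b)–(d): forbidden (parity, ΔS, ΔL, ΔJ).
(b)–(e): allowed.
(c)–(d): allowed.
(c)–(e): forbidden (parity, ΔS, ΔJ).
(d)–(e): forbidden (ΔS, ΔL, ΔJ).
Allowed pairs: 3 of 10.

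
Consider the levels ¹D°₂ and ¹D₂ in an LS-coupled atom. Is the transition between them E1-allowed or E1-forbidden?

allowed

Parity must change: odd → even — ✓.
ΔS = 0: S: 0 → 0 — ✓.
ΔL = 0, ±1 (not L=0↔0): L: 2 → 2, ΔL = +0 — ✓.
ΔJ = 0, ±1 (not J=0↔0): J: 2 → 2, ΔJ = +0 — ✓.
All four E1 rules are satisfied.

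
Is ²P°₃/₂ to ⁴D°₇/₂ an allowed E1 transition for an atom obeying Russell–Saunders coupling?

Reading off the term symbols: S 1/2→3/2, L 1→2, J 3/2→7/2, parity odd→odd.
Parity must change: odd → odd — ✗.
ΔL = 0, ±1 (not L=0↔0): L: 1 → 2, ΔL = +1 — ✓.
ΔS = 0: S: 1/2 → 3/2 — ✗.
ΔJ = 0, ±1 (not J=0↔0): J: 3/2 → 7/2, ΔJ = +2 — ✗.
Rule(s) violated: parity, ΔS, ΔJ.

forbidden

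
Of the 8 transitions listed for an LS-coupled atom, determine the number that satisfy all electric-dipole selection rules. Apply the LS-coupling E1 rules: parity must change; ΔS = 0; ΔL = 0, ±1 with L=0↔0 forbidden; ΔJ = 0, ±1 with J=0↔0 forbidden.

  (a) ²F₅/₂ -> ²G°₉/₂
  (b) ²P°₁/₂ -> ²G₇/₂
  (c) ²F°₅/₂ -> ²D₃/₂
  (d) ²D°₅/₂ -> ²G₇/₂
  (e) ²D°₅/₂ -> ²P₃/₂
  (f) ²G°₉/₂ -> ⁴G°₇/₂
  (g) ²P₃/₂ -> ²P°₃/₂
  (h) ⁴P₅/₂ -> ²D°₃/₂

(a) forbidden (ΔJ fails)
(b) forbidden (ΔL, ΔJ fail)
(c) allowed
(d) forbidden (ΔL fails)
(e) allowed
(f) forbidden (parity, ΔS fail)
(g) allowed
(h) forbidden (ΔS fails)
Total allowed: 3 of 8.

3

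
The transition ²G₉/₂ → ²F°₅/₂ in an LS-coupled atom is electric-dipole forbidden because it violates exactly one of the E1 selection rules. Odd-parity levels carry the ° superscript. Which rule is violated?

Initial level: S=1/2, L=4, J=9/2, parity even. Final level: S=1/2, L=3, J=5/2, parity odd.
Parity must change: even → odd — ✓.
ΔS = 0: S: 1/2 → 1/2 — ✓.
ΔL = 0, ±1 (not L=0↔0): L: 4 → 3, ΔL = -1 — ✓.
ΔJ = 0, ±1 (not J=0↔0): J: 9/2 → 5/2, ΔJ = -2 — ✗.

the ΔJ = 0, ±1 rule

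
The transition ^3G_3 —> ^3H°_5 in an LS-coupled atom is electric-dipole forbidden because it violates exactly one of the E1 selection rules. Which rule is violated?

Initial level: S=1, L=4, J=3, parity even. Final level: S=1, L=5, J=5, parity odd.
ΔJ = 0, ±1 (not J=0↔0): J: 3 → 5, ΔJ = +2 — fails.
Parity must change: even → odd — passes.
ΔS = 0: S: 1 → 1 — passes.
ΔL = 0, ±1 (not L=0↔0): L: 4 → 5, ΔL = +1 — passes.

the ΔJ = 0, ±1 rule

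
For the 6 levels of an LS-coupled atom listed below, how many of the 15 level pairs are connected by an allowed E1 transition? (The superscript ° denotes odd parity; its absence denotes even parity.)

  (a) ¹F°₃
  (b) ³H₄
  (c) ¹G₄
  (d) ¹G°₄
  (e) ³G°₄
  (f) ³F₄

4

(a)–(b): forbidden (ΔS, ΔL).
(a)–(c): allowed.
(a)–(d): forbidden (parity).
(a)–(e): forbidden (parity, ΔS).
(a)–(f): forbidden (ΔS).
(b)–(c): forbidden (parity, ΔS).
(b)–(d): forbidden (ΔS).
(b)–(e): allowed.
(b)–(f): forbidden (parity, ΔL).
(c)–(d): allowed.
(c)–(e): forbidden (ΔS).
(c)–(f): forbidden (parity, ΔS).
(d)–(e): forbidden (parity, ΔS).
(d)–(f): forbidden (ΔS).
(e)–(f): allowed.
Allowed pairs: 4 of 15.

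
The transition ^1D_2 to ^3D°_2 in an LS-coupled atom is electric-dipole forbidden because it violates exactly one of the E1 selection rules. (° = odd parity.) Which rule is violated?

the ΔS = 0 rule

Reading off the term symbols: S 0→1, L 2→2, J 2→2, parity even→odd.
Parity must change: even → odd — ok.
ΔS = 0: S: 0 → 1 — fails.
ΔL = 0, ±1 (not L=0↔0): L: 2 → 2, ΔL = +0 — ok.
ΔJ = 0, ±1 (not J=0↔0): J: 2 → 2, ΔJ = +0 — ok.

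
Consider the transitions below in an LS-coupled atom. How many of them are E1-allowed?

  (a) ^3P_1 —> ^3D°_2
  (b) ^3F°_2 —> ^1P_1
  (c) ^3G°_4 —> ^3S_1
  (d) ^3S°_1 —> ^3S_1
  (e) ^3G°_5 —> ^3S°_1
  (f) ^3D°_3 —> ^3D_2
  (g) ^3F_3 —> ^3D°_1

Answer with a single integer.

(a) allowed
(b) forbidden (ΔS, ΔL fail)
(c) forbidden (ΔL, ΔJ fail)
(d) forbidden (ΔL fails)
(e) forbidden (parity, ΔL, ΔJ fail)
(f) allowed
(g) forbidden (ΔJ fails)
Total allowed: 2 of 7.

2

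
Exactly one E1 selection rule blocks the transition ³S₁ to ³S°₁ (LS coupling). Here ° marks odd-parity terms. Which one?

the L=0 ↔ L=0 exclusion

Reading off the term symbols: S 1→1, L 0→0, J 1→1, parity even→odd.
Parity must change: even → odd — satisfied.
ΔS = 0: S: 1 → 1 — satisfied.
ΔL = 0, ±1 (not L=0↔0): L: 0 → 0, ΔL = +0 — violated.
ΔJ = 0, ±1 (not J=0↔0): J: 1 → 1, ΔJ = +0 — satisfied.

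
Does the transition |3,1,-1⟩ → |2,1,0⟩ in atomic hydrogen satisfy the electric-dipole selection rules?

forbidden

l: 1 → 1 (Δl = +0). Δl = ±1 fails.
m_l: -1 → 0 (Δm_l = +1). |Δm_l| ≤ 1 ok.
The transition is electric-dipole forbidden.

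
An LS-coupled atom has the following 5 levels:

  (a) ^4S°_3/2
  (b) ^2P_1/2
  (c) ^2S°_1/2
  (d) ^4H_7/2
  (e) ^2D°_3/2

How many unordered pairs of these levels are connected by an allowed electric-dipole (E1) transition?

(a)–(b): forbidden (ΔS).
(a)–(c): forbidden (parity, ΔS, ΔL).
(a)–(d): forbidden (ΔL, ΔJ).
(a)–(e): forbidden (parity, ΔS, ΔL).
(b)–(c): allowed.
(b)–(d): forbidden (parity, ΔS, ΔL, ΔJ).
(b)–(e): allowed.
(c)–(d): forbidden (ΔS, ΔL, ΔJ).
(c)–(e): forbidden (parity, ΔL).
(d)–(e): forbidden (ΔS, ΔL, ΔJ).
Allowed pairs: 2 of 10.

2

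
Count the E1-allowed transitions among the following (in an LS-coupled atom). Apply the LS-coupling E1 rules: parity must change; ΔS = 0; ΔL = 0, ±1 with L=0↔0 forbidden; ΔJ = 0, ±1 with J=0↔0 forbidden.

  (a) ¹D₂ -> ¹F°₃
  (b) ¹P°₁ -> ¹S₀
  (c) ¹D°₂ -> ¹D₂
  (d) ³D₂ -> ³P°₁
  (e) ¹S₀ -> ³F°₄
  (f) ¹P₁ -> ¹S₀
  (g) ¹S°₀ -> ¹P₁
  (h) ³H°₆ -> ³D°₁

(a) allowed
(b) allowed
(c) allowed
(d) allowed
(e) forbidden (ΔS, ΔL, ΔJ fail)
(f) forbidden (parity fails)
(g) allowed
(h) forbidden (parity, ΔL, ΔJ fail)
Total allowed: 5 of 8.

5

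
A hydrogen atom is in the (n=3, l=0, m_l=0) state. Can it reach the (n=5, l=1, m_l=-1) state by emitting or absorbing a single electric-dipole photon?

Δl = 1 − 0 = +1; the E1 rule Δl = ±1 is ok.
Δm_l = -1 − (0) = -1. E1 requires Δm_l = 0, ±1: ok.
All E1 selection rules are satisfied.

allowed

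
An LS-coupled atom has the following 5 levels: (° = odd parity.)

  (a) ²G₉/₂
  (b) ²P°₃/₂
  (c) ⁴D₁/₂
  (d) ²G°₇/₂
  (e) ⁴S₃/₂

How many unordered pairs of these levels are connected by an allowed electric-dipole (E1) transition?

(a)–(b): forbidden (ΔL, ΔJ).
(a)–(c): forbidden (parity, ΔS, ΔL, ΔJ).
(a)–(d): allowed.
(a)–(e): forbidden (parity, ΔS, ΔL, ΔJ).
(b)–(c): forbidden (ΔS).
(b)–(d): forbidden (parity, ΔL, ΔJ).
(b)–(e): forbidden (ΔS).
(c)–(d): forbidden (ΔS, ΔL, ΔJ).
(c)–(e): forbidden (parity, ΔL).
(d)–(e): forbidden (ΔS, ΔL, ΔJ).
Allowed pairs: 1 of 10.

1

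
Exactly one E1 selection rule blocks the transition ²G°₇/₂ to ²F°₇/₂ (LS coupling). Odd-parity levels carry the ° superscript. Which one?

parity

Initial level: S=1/2, L=4, J=7/2, parity odd. Final level: S=1/2, L=3, J=7/2, parity odd.
Parity must change: odd → odd — ✗.
ΔS = 0: S: 1/2 → 1/2 — ✓.
ΔL = 0, ±1 (not L=0↔0): L: 4 → 3, ΔL = -1 — ✓.
ΔJ = 0, ±1 (not J=0↔0): J: 7/2 → 7/2, ΔJ = +0 — ✓.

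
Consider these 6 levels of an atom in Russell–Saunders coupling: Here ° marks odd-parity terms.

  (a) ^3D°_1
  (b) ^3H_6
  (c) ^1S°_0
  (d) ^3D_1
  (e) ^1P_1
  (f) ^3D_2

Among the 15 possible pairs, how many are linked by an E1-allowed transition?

(a)–(b): forbidden (ΔL, ΔJ).
(a)–(c): forbidden (parity, ΔS, ΔL).
(a)–(d): allowed.
(a)–(e): forbidden (ΔS).
(a)–(f): allowed.
(b)–(c): forbidden (ΔS, ΔL, ΔJ).
(b)–(d): forbidden (parity, ΔL, ΔJ).
(b)–(e): forbidden (parity, ΔS, ΔL, ΔJ).
(b)–(f): forbidden (parity, ΔL, ΔJ).
(c)–(d): forbidden (ΔS, ΔL).
(c)–(e): allowed.
(c)–(f): forbidden (ΔS, ΔL, ΔJ).
(d)–(e): forbidden (parity, ΔS).
(d)–(f): forbidden (parity).
(e)–(f): forbidden (parity, ΔS).
Allowed pairs: 3 of 15.

3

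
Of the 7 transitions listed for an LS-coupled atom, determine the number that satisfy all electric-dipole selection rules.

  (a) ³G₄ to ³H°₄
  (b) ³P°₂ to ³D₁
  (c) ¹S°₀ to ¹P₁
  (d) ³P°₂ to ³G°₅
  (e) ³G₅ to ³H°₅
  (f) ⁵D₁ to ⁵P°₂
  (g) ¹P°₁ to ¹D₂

6

(a) allowed
(b) allowed
(c) allowed
(d) forbidden (parity, ΔL, ΔJ fail)
(e) allowed
(f) allowed
(g) allowed
Total allowed: 6 of 7.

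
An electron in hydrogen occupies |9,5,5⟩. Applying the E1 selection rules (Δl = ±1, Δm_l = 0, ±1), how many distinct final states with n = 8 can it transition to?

E1 requires Δl = ±1, so l_f ∈ {4, 6}; with 0 ≤ l_f ≤ n_f−1 = 7, the allowed l_f values are {4, 6}.
For l_f = 4: m_f ∈ {m_i−1, m_i, m_i+1} ∩ [−4, 4] = {4} → 1 state.
For l_f = 6: m_f ∈ {m_i−1, m_i, m_i+1} ∩ [−6, 6] = {4, 5, 6} → 3 states.
Total: 4.

4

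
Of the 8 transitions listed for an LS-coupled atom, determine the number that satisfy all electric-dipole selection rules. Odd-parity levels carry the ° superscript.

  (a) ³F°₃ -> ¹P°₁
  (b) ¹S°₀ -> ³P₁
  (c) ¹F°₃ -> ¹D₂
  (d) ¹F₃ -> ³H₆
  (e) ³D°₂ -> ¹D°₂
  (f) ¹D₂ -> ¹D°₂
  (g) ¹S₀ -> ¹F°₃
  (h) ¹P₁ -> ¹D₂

2

(a) forbidden (parity, ΔS, ΔL, ΔJ fail)
(b) forbidden (ΔS fails)
(c) allowed
(d) forbidden (parity, ΔS, ΔL, ΔJ fail)
(e) forbidden (parity, ΔS fail)
(f) allowed
(g) forbidden (ΔL, ΔJ fail)
(h) forbidden (parity fails)
Total allowed: 2 of 8.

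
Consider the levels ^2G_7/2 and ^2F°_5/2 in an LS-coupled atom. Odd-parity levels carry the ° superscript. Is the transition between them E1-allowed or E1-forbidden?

Parity must change: even → odd — satisfied.
ΔL = 0, ±1 (not L=0↔0): L: 4 → 3, ΔL = -1 — satisfied.
ΔJ = 0, ±1 (not J=0↔0): J: 7/2 → 5/2, ΔJ = -1 — satisfied.
ΔS = 0: S: 1/2 → 1/2 — satisfied.
All four E1 rules are satisfied.

allowed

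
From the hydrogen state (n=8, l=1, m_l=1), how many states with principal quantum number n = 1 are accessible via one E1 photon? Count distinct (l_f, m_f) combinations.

E1 requires Δl = ±1, so l_f ∈ {0, 2}; with 0 ≤ l_f ≤ n_f−1 = 0, the allowed l_f values are {0}.
For l_f = 0: m_f ∈ {m_i−1, m_i, m_i+1} ∩ [−0, 0] = {0} → 1 state.
Total: 1.

1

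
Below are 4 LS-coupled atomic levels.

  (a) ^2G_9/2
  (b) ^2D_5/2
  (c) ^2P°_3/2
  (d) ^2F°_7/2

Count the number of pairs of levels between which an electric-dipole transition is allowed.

3

(a)–(b): forbidden (parity, ΔL, ΔJ).
(a)–(c): forbidden (ΔL, ΔJ).
(a)–(d): allowed.
(b)–(c): allowed.
(b)–(d): allowed.
(c)–(d): forbidden (parity, ΔL, ΔJ).
Allowed pairs: 3 of 6.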